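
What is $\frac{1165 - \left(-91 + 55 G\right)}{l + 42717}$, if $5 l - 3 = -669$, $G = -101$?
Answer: $\frac{4865}{30417} \approx 0.15994$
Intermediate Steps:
$l = - \frac{666}{5}$ ($l = \frac{3}{5} + \frac{1}{5} \left(-669\right) = \frac{3}{5} - \frac{669}{5} = - \frac{666}{5} \approx -133.2$)
$\frac{1165 - \left(-91 + 55 G\right)}{l + 42717} = \frac{1165 + \left(\left(-55\right) \left(-101\right) + 91\right)}{- \frac{666}{5} + 42717} = \frac{1165 + \left(5555 + 91\right)}{\frac{212919}{5}} = \left(1165 + 5646\right) \frac{5}{212919} = 6811 \cdot \frac{5}{212919} = \frac{4865}{30417}$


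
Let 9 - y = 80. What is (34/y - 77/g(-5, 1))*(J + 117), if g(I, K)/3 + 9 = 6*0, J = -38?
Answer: 359371/1917 ≈ 187.47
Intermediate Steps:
g(I, K) = -27 (g(I, K) = -27 + 3*(6*0) = -27 + 3*0 = -27 + 0 = -27)
y = -71 (y = 9 - 1*80 = 9 - 80 = -71)
(34/y - 77/g(-5, 1))*(J + 117) = (34/(-71) - 77/(-27))*(-38 + 117) = (34*(-1/71) - 77*(-1/27))*79 = (-34/71 + 77/27)*79 = (4549/1917)*79 = 359371/1917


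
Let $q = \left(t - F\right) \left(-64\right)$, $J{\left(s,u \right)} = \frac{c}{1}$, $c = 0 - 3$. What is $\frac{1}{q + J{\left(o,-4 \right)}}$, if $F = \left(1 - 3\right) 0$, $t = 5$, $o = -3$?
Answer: $- \frac{1}{323} \approx -0.003096$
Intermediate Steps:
$F = 0$ ($F = \left(-2\right) 0 = 0$)
$c = -3$ ($c = 0 - 3 = -3$)
$J{\left(s,u \right)} = -3$ ($J{\left(s,u \right)} = - \frac{3}{1} = \left(-3\right) 1 = -3$)
$q = -320$ ($q = \left(5 - 0\right) \left(-64\right) = \left(5 + 0\right) \left(-64\right) = 5 \left(-64\right) = -320$)
$\frac{1}{q + J{\left(o,-4 \right)}} = \frac{1}{-320 - 3} = \frac{1}{-323} = - \frac{1}{323}$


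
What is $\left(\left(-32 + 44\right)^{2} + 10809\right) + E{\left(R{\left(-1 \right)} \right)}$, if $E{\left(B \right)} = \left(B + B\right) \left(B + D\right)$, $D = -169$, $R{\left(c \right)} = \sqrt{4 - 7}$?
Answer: $10947 - 338 i \sqrt{3} \approx 10947.0 - 585.43 i$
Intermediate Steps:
$R{\left(c \right)} = i \sqrt{3}$ ($R{\left(c \right)} = \sqrt{-3} = i \sqrt{3}$)
$E{\left(B \right)} = 2 B \left(-169 + B\right)$ ($E{\left(B \right)} = \left(B + B\right) \left(B - 169\right) = 2 B \left(-169 + B\right)$)
$\left(\left(-32 + 44\right)^{2} + 10809\right) + E{\left(R{\left(-1 \right)} \right)} = \left(\left(-32 + 44\right)^{2} + 10809\right) + 2 i \sqrt{3} \left(-169 + i \sqrt{3}\right) = \left(12^{2} + 10809\right) + 2 i \sqrt{3} \left(-169 + i \sqrt{3}\right) = \left(144 + 10809\right) + 2 i \sqrt{3} \left(-169 + i \sqrt{3}\right) = 10953 + 2 i \sqrt{3} \left(-169 + i \sqrt{3}\right)$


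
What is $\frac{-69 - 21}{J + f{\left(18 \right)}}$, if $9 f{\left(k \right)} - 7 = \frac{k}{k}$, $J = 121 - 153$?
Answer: $\frac{81}{28} \approx 2.8929$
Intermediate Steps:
$J = -32$ ($J = 121 - 153 = -32$)
$f{\left(k \right)} = \frac{8}{9}$ ($f{\left(k \right)} = \frac{7}{9} + \frac{k \frac{1}{k}}{9} = \frac{7}{9} + \frac{1}{9} \cdot 1 = \frac{7}{9} + \frac{1}{9} = \frac{8}{9}$)
$\frac{-69 - 21}{J + f{\left(18 \right)}} = \frac{-69 - 21}{-32 + \frac{8}{9}} = - \frac{90}{- \frac{280}{9}} = \left(-90\right) \left(- \frac{9}{280}\right) = \frac{81}{28}$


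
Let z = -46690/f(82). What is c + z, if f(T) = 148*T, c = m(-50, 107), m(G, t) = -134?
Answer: -836457/6068 ≈ -137.85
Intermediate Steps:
c = -134
z = -23345/6068 (z = -46690/(148*82) = -46690/12136 = -46690*1/12136 = -23345/6068 ≈ -3.8472)
c + z = -134 - 23345/6068 = -836457/6068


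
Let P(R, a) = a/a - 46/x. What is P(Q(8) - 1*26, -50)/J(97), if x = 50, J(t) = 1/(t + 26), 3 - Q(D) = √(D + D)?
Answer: 246/25 ≈ 9.8400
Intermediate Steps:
Q(D) = 3 - √2*√D (Q(D) = 3 - √(D + D) = 3 - √(2*D) = 3 - √2*√D)
J(t) = 1/(26 + t)
P(R, a) = 2/25 (P(R, a) = a/a - 46/50 = 1 - 46*1/50 = 1 - 23/25 = 2/25)
P(Q(8) - 1*26, -50)/J(97) = 2/(25*(1/(26 + 97))) = 2/(25*(1/123)) = (2/25)*123 = 246/25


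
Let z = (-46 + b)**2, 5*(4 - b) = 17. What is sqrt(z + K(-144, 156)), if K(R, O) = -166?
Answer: sqrt(47379)/5 ≈ 43.533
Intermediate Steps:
b = 3/5 (b = 4 - 1/5*17 = 4 - 17/5 = 3/5 ≈ 0.60000)
z = 51529/25 (z = (-46 + 3/5)**2 = (-227/5)**2 = 51529/25 ≈ 2061.2)
sqrt(z + K(-144, 156)) = sqrt(51529/25 - 166) = sqrt(47379/25) = sqrt(47379)/5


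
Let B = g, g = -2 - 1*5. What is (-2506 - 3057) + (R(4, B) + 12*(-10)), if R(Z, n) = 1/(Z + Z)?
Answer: -45463/8 ≈ -5682.9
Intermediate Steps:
g = -7 (g = -2 - 5 = -7)
B = -7
R(Z, n) = 1/(2*Z)
(-2506 - 3057) + (R(4, B) + 12*(-10)) = (-2506 - 3057) + ((½)/4 + 12*(-10)) = -5563 + ((½)*(¼) - 120) = -5563 + (⅛ - 120) = -5563 - 959/8 = -45463/8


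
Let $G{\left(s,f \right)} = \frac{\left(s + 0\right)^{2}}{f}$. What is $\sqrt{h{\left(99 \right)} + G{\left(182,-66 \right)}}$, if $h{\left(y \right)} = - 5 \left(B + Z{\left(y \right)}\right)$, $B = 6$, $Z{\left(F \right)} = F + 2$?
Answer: $\frac{i \sqrt{1129161}}{33} \approx 32.201 i$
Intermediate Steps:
$Z{\left(F \right)} = 2 + F$
$G{\left(s,f \right)} = \frac{s^{2}}{f}$
$h{\left(y \right)} = -40 - 5 y$ ($h{\left(y \right)} = - 5 \left(6 + \left(2 + y\right)\right) = - 5 \left(8 + y\right) = -40 - 5 y$)
$\sqrt{h{\left(99 \right)} + G{\left(182,-66 \right)}} = \sqrt{\left(-40 - 495\right) + \frac{182^{2}}{-66}} = \sqrt{\left(-40 - 495\right) - \frac{16562}{33}} = \sqrt{-535 - \frac{16562}{33}} = \sqrt{- \frac{34217}{33}} = \frac{i \sqrt{1129161}}{33}$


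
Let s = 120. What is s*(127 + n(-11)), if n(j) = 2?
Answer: 15480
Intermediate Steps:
s*(127 + n(-11)) = 120*(127 + 2) = 120*129 = 15480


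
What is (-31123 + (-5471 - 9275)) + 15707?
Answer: -30162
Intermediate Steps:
(-31123 + (-5471 - 9275)) + 15707 = (-31123 - 14746) + 15707 = -45869 + 15707 = -30162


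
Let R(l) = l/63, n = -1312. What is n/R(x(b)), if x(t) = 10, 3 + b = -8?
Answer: -41328/5 ≈ -8265.6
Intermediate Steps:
b = -11 (b = -3 - 8 = -11)
R(l) = l/63 (R(l) = l*(1/63) = l/63)
n/R(x(b)) = -1312/((1/63)*10) = -1312/10/63 = -1312*63/10 = -41328/5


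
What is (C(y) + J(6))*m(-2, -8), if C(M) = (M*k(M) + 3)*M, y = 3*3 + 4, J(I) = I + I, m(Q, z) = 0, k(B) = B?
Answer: 0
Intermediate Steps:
J(I) = 2*I
y = 13 (y = 9 + 4 = 13)
C(M) = M*(3 + M²) (C(M) = (M*M + 3)*M = (M² + 3)*M = (3 + M²)*M = M*(3 + M²))
(C(y) + J(6))*m(-2, -8) = (13*(3 + 13²) + 2*6)*0 = (13*(3 + 169) + 12)*0 = (13*172 + 12)*0 = (2236 + 12)*0 = 2248*0 = 0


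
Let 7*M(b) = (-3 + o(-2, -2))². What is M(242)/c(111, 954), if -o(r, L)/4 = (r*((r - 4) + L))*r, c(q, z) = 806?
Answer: 15625/5642 ≈ 2.7694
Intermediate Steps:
o(r, L) = -4*r²*(-4 + L + r) (o(r, L) = -4*r*((r - 4) + L)*r = -4*r*((-4 + r) + L)*r = -4*r*(-4 + L + r)*r = -4*r²*(-4 + L + r))
M(b) = 15625/7 (M(b) = (-3 + 4*(-2)²*(4 - 1*(-2) - 1*(-2)))²/7 = (-3 + 4*4*(4 + 2 + 2))²/7 = (-3 + 4*4*8)²/7 = (-3 + 128)²/7 = (⅐)*125² = (⅐)*15625 = 15625/7)
M(242)/c(111, 954) = (15625/7)/806 = (15625/7)*(1/806) = 15625/5642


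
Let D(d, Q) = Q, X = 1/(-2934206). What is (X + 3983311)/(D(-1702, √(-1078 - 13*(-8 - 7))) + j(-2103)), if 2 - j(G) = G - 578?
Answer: 31358515061762395/21124440518632 - 11687855036065*I*√883/21124440518632 ≈ 1484.5 - 16.441*I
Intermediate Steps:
X = -1/2934206 ≈ -3.4081e-7
j(G) = 580 - G (j(G) = 2 - (G - 578) = 2 - (-578 + G) = 2 + (578 - G) = 580 - G)
(X + 3983311)/(D(-1702, √(-1078 - 13*(-8 - 7))) + j(-2103)) = (-1/2934206 + 3983311)/(√(-1078 - 13*(-8 - 7)) + (580 - 1*(-2103))) = 11687855036065/(2934206*(√(-1078 - 13*(-15)) + (580 + 2103))) = 11687855036065/(2934206*(√(-1078 + 195) + 2683)) = 11687855036065/(2934206*(√(-883) + 2683)) = 11687855036065/(2934206*(I*√883 + 2683)) = 11687855036065/(2934206*(2683 + I*√883))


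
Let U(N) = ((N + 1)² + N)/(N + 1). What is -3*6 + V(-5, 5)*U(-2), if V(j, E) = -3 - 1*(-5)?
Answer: -16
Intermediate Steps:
V(j, E) = 2 (V(j, E) = -3 + 5 = 2)
U(N) = (N + (1 + N)²)/(1 + N) (U(N) = ((1 + N)² + N)/(1 + N) = (N + (1 + N)²)/(1 + N))
-3*6 + V(-5, 5)*U(-2) = -3*6 + 2*(1 - 2 - 2/(1 - 2)) = -18 + 2*(1 - 2 - 2/(-1)) = -18 + 2*(1 - 2 - 2*(-1)) = -18 + 2*(1 - 2 + 2) = -18 + 2*1 = -18 + 2 = -16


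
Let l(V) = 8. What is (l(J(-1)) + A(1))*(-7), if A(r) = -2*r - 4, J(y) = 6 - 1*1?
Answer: -14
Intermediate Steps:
J(y) = 5 (J(y) = 6 - 1 = 5)
A(r) = -4 - 2*r
(l(J(-1)) + A(1))*(-7) = (8 + (-4 - 2*1))*(-7) = (8 + (-4 - 2))*(-7) = (8 - 6)*(-7) = 2*(-7) = -14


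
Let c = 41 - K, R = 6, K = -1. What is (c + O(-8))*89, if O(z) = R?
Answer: 4272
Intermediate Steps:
O(z) = 6
c = 42 (c = 41 - 1*(-1) = 41 + 1 = 42)
(c + O(-8))*89 = (42 + 6)*89 = 48*89 = 4272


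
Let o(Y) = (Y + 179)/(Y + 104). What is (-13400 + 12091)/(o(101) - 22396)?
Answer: 53669/918180 ≈ 0.058451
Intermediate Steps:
o(Y) = (179 + Y)/(104 + Y)
(-13400 + 12091)/(o(101) - 22396) = (-13400 + 12091)/((179 + 101)/(104 + 101) - 22396) = -1309/(280/205 - 22396) = -1309/((1/205)*280 - 22396) = -1309/(56/41 - 22396) = -1309/(-918180/41) = -1309*(-41/918180) = 53669/918180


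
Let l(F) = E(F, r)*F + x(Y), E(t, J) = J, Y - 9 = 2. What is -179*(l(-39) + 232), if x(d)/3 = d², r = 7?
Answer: -57638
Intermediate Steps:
Y = 11 (Y = 9 + 2 = 11)
x(d) = 3*d²
l(F) = 363 + 7*F (l(F) = 7*F + 3*11² = 7*F + 3*121 = 7*F + 363 = 363 + 7*F)
-179*(l(-39) + 232) = -179*((363 + 7*(-39)) + 232) = -179*((363 - 273) + 232) = -179*(90 + 232) = -179*322 = -57638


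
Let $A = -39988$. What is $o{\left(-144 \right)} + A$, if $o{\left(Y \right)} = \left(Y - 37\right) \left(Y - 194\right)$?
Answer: $21190$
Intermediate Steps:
$o{\left(Y \right)} = \left(-194 + Y\right) \left(-37 + Y\right)$ ($o{\left(Y \right)} = \left(-37 + Y\right) \left(-194 + Y\right) = \left(-194 + Y\right) \left(-37 + Y\right)$)
$o{\left(-144 \right)} + A = \left(7178 + \left(-144\right)^{2} - -33264\right) - 39988 = \left(7178 + 20736 + 33264\right) - 39988 = 61178 - 39988 = 21190$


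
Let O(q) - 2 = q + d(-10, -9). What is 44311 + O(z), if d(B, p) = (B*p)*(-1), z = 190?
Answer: 44413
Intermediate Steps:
d(B, p) = -B*p
O(q) = -88 + q (O(q) = 2 + (q - 1*(-10)*(-9)) = 2 + (q - 90) = 2 + (-90 + q) = -88 + q)
44311 + O(z) = 44311 + (-88 + 190) = 44311 + 102 = 44413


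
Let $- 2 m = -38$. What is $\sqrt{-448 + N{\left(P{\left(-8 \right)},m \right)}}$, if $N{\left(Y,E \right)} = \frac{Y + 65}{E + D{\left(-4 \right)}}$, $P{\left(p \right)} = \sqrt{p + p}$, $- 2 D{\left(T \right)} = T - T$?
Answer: $\frac{\sqrt{-160493 + 76 i}}{19} \approx 0.0049923 + 21.085 i$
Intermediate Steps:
$m = 19$ ($m = \left(- \frac{1}{2}\right) \left(-38\right) = 19$)
$D{\left(T \right)} = 0$ ($D{\left(T \right)} = - \frac{T - T}{2} = \left(- \frac{1}{2}\right) 0 = 0$)
$P{\left(p \right)} = \sqrt{2} \sqrt{p}$ ($P{\left(p \right)} = \sqrt{2 p} = \sqrt{2} \sqrt{p}$)
$N{\left(Y,E \right)} = \frac{65 + Y}{E}$ ($N{\left(Y,E \right)} = \frac{Y + 65}{E + 0} = \frac{65 + Y}{E}$)
$\sqrt{-448 + N{\left(P{\left(-8 \right)},m \right)}} = \sqrt{-448 + \frac{65 + \sqrt{2} \sqrt{-8}}{19}} = \sqrt{-448 + \frac{65 + \sqrt{2} \cdot 2 i \sqrt{2}}{19}} = \sqrt{-448 + \frac{65 + 4 i}{19}} = \sqrt{-448 + \left(\frac{65}{19} + \frac{4 i}{19}\right)} = \sqrt{- \frac{8447}{19} + \frac{4 i}{19}}$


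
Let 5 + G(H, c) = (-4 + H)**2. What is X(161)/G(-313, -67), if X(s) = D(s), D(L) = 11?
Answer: 11/100484 ≈ 0.00010947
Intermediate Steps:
X(s) = 11
G(H, c) = -5 + (-4 + H)**2
X(161)/G(-313, -67) = 11/(-5 + (-4 - 313)**2) = 11/(-5 + (-317)**2) = 11/(-5 + 100489) = 11/100484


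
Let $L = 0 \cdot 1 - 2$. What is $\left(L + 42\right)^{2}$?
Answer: $1600$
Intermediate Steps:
$L = -2$ ($L = 0 - 2 = -2$)
$\left(L + 42\right)^{2} = \left(-2 + 42\right)^{2} = 40^{2} = 1600$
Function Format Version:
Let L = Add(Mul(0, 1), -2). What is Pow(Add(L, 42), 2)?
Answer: 1600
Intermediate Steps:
L = -2 (L = Add(0, -2) = -2)
Pow(Add(L, 42), 2) = Pow(Add(-2, 42), 2) = Pow(40, 2) = 1600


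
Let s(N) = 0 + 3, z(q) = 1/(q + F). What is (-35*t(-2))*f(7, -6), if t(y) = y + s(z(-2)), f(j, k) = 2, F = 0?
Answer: -70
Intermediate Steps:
z(q) = 1/q (z(q) = 1/(q + 0) = 1/q)
s(N) = 3
t(y) = 3 + y (t(y) = y + 3 = 3 + y)
(-35*t(-2))*f(7, -6) = -35*(3 - 2)*2 = -35*1*2 = -35*2 = -70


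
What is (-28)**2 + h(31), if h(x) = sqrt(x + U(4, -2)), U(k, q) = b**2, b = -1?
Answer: 784 + 4*sqrt(2) ≈ 789.66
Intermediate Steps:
U(k, q) = 1 (U(k, q) = (-1)**2 = 1)
h(x) = sqrt(1 + x) (h(x) = sqrt(x + 1) = sqrt(1 + x))
(-28)**2 + h(31) = (-28)**2 + sqrt(1 + 31) = 784 + sqrt(32) = 784 + 4*sqrt(2)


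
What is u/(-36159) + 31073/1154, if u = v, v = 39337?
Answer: 1078173709/41727486 ≈ 25.838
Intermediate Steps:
u = 39337
u/(-36159) + 31073/1154 = 39337/(-36159) + 31073/1154 = 39337*(-1/36159) + 31073*(1/1154) = -39337/36159 + 31073/1154 = 1078173709/41727486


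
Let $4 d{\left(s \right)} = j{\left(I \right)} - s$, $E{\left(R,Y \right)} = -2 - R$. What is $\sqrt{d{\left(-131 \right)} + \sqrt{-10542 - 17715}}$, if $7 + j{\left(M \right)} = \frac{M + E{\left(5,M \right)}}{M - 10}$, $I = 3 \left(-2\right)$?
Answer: $\frac{\sqrt{1997 + 64 i \sqrt{28257}}}{8} \approx 10.054 + 8.3596 i$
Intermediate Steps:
$I = -6$
$j{\left(M \right)} = -7 + \frac{-7 + M}{-10 + M}$ ($j{\left(M \right)} = -7 + \frac{M - 7}{M - 10} = -7 + \frac{M - 7}{-10 + M} = -7 + \frac{-7 + M}{-10 + M}$)
$d{\left(s \right)} = - \frac{99}{64} - \frac{s}{4}$ ($d{\left(s \right)} = \frac{\frac{3 \left(21 - -12\right)}{-10 - 6} - s}{4} = \frac{\frac{3 \left(21 + 12\right)}{-16} - s}{4} = \frac{3 \left(- \frac{1}{16}\right) 33 - s}{4} = \frac{- \frac{99}{16} - s}{4} = - \frac{99}{64} - \frac{s}{4}$)
$\sqrt{d{\left(-131 \right)} + \sqrt{-10542 - 17715}} = \sqrt{\left(- \frac{99}{64} - - \frac{131}{4}\right) + \sqrt{-10542 - 17715}} = \sqrt{\left(- \frac{99}{64} + \frac{131}{4}\right) + \sqrt{-28257}} = \sqrt{\frac{1997}{64} + i \sqrt{28257}}$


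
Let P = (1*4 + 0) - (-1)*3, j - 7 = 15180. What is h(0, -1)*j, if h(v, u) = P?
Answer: 106309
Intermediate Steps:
j = 15187 (j = 7 + 15180 = 15187)
P = 7 (P = (4 + 0) - 1*(-3) = 4 + 3 = 7)
h(v, u) = 7
h(0, -1)*j = 7*15187 = 106309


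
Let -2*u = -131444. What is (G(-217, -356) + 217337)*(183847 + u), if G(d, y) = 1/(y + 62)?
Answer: 15946729609813/294 ≈ 5.4241e+10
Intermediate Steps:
u = 65722 (u = -½*(-131444) = 65722)
G(d, y) = 1/(62 + y)
(G(-217, -356) + 217337)*(183847 + u) = (1/(62 - 356) + 217337)*(183847 + 65722) = (1/(-294) + 217337)*249569 = (-1/294 + 217337)*249569 = (63897077/294)*249569 = 15946729609813/294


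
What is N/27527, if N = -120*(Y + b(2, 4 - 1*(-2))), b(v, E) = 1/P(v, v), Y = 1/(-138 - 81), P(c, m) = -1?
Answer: 8800/2009471 ≈ 0.0043793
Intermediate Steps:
Y = -1/219 (Y = 1/(-219) = -1/219 ≈ -0.0045662)
b(v, E) = -1 (b(v, E) = 1/(-1) = -1)
N = 8800/73 (N = -120*(-1/219 - 1) = -120*(-220/219) = 8800/73 ≈ 120.55)
N/27527 = (8800/73)/27527 = (8800/73)*(1/27527) = 8800/2009471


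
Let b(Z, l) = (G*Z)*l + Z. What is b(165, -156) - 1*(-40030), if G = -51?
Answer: 1352935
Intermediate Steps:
b(Z, l) = Z - 51*Z*l (b(Z, l) = (-51*Z)*l + Z = -51*Z*l + Z = Z - 51*Z*l)
b(165, -156) - 1*(-40030) = 165*(1 - 51*(-156)) - 1*(-40030) = 165*(1 + 7956) + 40030 = 165*7957 + 40030 = 1312905 + 40030 = 1352935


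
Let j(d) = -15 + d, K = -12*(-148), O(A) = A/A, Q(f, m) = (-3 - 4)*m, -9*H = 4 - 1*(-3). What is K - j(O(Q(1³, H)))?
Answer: 1790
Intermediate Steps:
H = -7/9 (H = -(4 - 1*(-3))/9 = -(4 + 3)/9 = -⅑*7 = -7/9 ≈ -0.77778)
Q(f, m) = -7*m
O(A) = 1
K = 1776
K - j(O(Q(1³, H))) = 1776 - (-15 + 1) = 1776 - 1*(-14) = 1776 + 14 = 1790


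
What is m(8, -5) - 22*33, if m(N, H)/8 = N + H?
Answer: -702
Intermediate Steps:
m(N, H) = 8*H + 8*N (m(N, H) = 8*(N + H) = 8*(H + N) = 8*H + 8*N)
m(8, -5) - 22*33 = (8*(-5) + 8*8) - 22*33 = (-40 + 64) - 726 = 24 - 726 = -702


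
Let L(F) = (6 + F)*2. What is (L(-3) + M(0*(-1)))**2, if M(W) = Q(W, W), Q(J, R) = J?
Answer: 36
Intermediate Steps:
M(W) = W
L(F) = 12 + 2*F
(L(-3) + M(0*(-1)))**2 = ((12 + 2*(-3)) + 0*(-1))**2 = ((12 - 6) + 0)**2 = (6 + 0)**2 = 6**2 = 36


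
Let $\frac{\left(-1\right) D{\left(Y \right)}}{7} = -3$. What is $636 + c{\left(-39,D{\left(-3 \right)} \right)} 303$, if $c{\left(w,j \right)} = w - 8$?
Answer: $-13605$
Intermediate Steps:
$D{\left(Y \right)} = 21$ ($D{\left(Y \right)} = \left(-7\right) \left(-3\right) = 21$)
$c{\left(w,j \right)} = -8 + w$
$636 + c{\left(-39,D{\left(-3 \right)} \right)} 303 = 636 + \left(-8 - 39\right) 303 = 636 - 14241 = -13605$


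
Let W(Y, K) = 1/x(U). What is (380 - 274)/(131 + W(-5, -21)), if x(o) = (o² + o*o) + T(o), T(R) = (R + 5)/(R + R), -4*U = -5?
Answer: 4770/5903 ≈ 0.80806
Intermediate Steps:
U = 5/4 (U = -¼*(-5) = 5/4 ≈ 1.2500)
T(R) = (5 + R)/(2*R) (T(R) = (5 + R)/((2*R)) = (5 + R)*(1/(2*R)) = (5 + R)/(2*R))
x(o) = 2*o² + (5 + o)/(2*o) (x(o) = (o² + o*o) + (5 + o)/(2*o) = (o² + o²) + (5 + o)/(2*o) = 2*o² + (5 + o)/(2*o))
W(Y, K) = 8/45 (W(Y, K) = 1/((5 + 5/4 + 4*(5/4)³)/(2*(5/4))) = 1/((½)*(⅘)*(5 + 5/4 + 4*(125/64))) = 1/((½)*(⅘)*(5 + 5/4 + 125/16)) = 1/((½)*(⅘)*(225/16)) = 1/(45/8) = 8/45)
(380 - 274)/(131 + W(-5, -21)) = (380 - 274)/(131 + 8/45) = 106/(5903/45) = 106*(45/5903) = 4770/5903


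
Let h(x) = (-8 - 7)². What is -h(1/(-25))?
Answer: -225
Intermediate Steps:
h(x) = 225 (h(x) = (-15)² = 225)
-h(1/(-25)) = -1*225 = -225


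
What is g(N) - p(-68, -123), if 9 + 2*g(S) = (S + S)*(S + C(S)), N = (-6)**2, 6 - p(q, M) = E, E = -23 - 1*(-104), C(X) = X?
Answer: 5325/2 ≈ 2662.5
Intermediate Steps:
E = 81 (E = -23 + 104 = 81)
p(q, M) = -75 (p(q, M) = 6 - 1*81 = 6 - 81 = -75)
N = 36
g(S) = -9/2 + 2*S**2 (g(S) = -9/2 + ((S + S)*(S + S))/2 = -9/2 + ((2*S)*(2*S))/2 = -9/2 + (4*S**2)/2 = -9/2 + 2*S**2)
g(N) - p(-68, -123) = (-9/2 + 2*36**2) - 1*(-75) = (-9/2 + 2*1296) + 75 = (-9/2 + 2592) + 75 = 5175/2 + 75 = 5325/2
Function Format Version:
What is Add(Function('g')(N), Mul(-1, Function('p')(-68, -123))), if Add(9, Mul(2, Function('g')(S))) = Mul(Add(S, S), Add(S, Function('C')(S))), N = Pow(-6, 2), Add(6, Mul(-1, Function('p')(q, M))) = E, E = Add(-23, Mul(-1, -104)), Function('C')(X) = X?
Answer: Rational(5325, 2) ≈ 2662.5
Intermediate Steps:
E = 81 (E = Add(-23, 104) = 81)
Function('p')(q, M) = -75 (Function('p')(q, M) = Add(6, Mul(-1, 81)) = Add(6, -81) = -75)
N = 36
Function('g')(S) = Add(Rational(-9, 2), Mul(2, Pow(S, 2))) (Function('g')(S) = Add(Rational(-9, 2), Mul(Rational(1, 2), Mul(Add(S, S), Add(S, S)))) = Add(Rational(-9, 2), Mul(Rational(1, 2), Mul(Mul(2, S), Mul(2, S)))) = Add(Rational(-9, 2), Mul(Rational(1, 2), Mul(4, Pow(S, 2)))) = Add(Rational(-9, 2), Mul(2, Pow(S, 2))))
Add(Function('g')(N), Mul(-1, Function('p')(-68, -123))) = Add(Add(Rational(-9, 2), Mul(2, Pow(36, 2))), Mul(-1, -75)) = Add(Add(Rational(-9, 2), Mul(2, 1296)), 75) = Add(Add(Rational(-9, 2), 2592), 75) = Add(Rational(5175, 2), 75) = Rational(5325, 2)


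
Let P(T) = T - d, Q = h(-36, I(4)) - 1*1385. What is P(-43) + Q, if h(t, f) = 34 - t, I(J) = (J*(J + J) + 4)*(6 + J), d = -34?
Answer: -1324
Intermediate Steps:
I(J) = (4 + 2*J²)*(6 + J) (I(J) = (J*(2*J) + 4)*(6 + J) = (2*J² + 4)*(6 + J) = (4 + 2*J²)*(6 + J))
Q = -1315 (Q = (34 - 1*(-36)) - 1*1385 = (34 + 36) - 1385 = 70 - 1385 = -1315)
P(T) = 34 + T (P(T) = T - 1*(-34) = T + 34 = 34 + T)
P(-43) + Q = (34 - 43) - 1315 = -9 - 1315 = -1324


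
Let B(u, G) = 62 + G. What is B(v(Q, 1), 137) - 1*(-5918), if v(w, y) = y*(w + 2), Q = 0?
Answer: 6117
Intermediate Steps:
v(w, y) = y*(2 + w)
B(v(Q, 1), 137) - 1*(-5918) = (62 + 137) - 1*(-5918) = 199 + 5918 = 6117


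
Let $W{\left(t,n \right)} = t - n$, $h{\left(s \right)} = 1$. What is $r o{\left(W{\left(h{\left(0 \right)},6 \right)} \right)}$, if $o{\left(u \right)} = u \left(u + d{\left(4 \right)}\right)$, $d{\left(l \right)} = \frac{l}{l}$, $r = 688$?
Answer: $13760$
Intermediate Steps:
$d{\left(l \right)} = 1$
$o{\left(u \right)} = u \left(1 + u\right)$ ($o{\left(u \right)} = u \left(u + 1\right) = u \left(1 + u\right)$)
$r o{\left(W{\left(h{\left(0 \right)},6 \right)} \right)} = 688 \left(1 - 6\right) \left(1 + \left(1 - 6\right)\right) = 688 \left(- 5 \left(1 - 5\right)\right) = 688 \left(\left(-5\right) \left(-4\right)\right) = 688 \cdot 20 = 13760$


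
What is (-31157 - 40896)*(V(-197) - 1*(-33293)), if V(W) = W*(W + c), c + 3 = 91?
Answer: -3946054598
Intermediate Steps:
c = 88 (c = -3 + 91 = 88)
V(W) = W*(88 + W) (V(W) = W*(W + 88) = W*(88 + W))
(-31157 - 40896)*(V(-197) - 1*(-33293)) = (-31157 - 40896)*(-197*(88 - 197) - 1*(-33293)) = -72053*(-197*(-109) + 33293) = -72053*(21473 + 33293) = -72053*54766 = -3946054598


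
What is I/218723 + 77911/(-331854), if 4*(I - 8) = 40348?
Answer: -13690861523/72584102442 ≈ -0.18862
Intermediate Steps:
I = 10095 (I = 8 + (¼)*40348 = 8 + 10087 = 10095)
I/218723 + 77911/(-331854) = 10095/218723 + 77911/(-331854) = 10095*(1/218723) + 77911*(-1/331854) = 10095/218723 - 77911/331854 = -13690861523/72584102442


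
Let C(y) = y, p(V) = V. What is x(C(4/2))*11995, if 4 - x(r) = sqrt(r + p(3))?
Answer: 47980 - 11995*sqrt(5) ≈ 21158.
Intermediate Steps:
x(r) = 4 - sqrt(3 + r) (x(r) = 4 - sqrt(r + 3) = 4 - sqrt(3 + r))
x(C(4/2))*11995 = (4 - sqrt(3 + 4/2))*11995 = (4 - sqrt(3 + 4*(1/2)))*11995 = (4 - sqrt(3 + 2))*11995 = (4 - sqrt(5))*11995 = 47980 - 11995*sqrt(5)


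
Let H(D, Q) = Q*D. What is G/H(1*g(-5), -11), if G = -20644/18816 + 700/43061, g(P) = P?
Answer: -218945021/11140741920 ≈ -0.019653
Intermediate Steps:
H(D, Q) = D*Q
G = -218945021/202558944 (G = -20644*1/18816 + 700*(1/43061) = -5161/4704 + 700/43061 = -218945021/202558944 ≈ -1.0809)
G/H(1*g(-5), -11) = -218945021/(202558944*((1*(-5))*(-11))) = -218945021/(202558944*((-5*(-11)))) = -218945021/202558944/55 = -218945021/202558944*1/55 = -218945021/11140741920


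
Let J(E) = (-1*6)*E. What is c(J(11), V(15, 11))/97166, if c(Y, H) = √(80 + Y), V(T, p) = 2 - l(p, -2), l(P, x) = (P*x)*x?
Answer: √14/97166 ≈ 3.8508e-5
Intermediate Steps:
J(E) = -6*E
l(P, x) = P*x²
V(T, p) = 2 - 4*p (V(T, p) = 2 - p*(-2)² = 2 - p*4 = 2 - 4*p)
c(J(11), V(15, 11))/97166 = √(80 - 6*11)/97166 = √(80 - 66)*(1/97166) = √14*(1/97166) = √14/97166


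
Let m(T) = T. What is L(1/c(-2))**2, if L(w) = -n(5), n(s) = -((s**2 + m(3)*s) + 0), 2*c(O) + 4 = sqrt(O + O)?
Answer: 1600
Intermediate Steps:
c(O) = -2 + sqrt(2)*sqrt(O)/2 (c(O) = -2 + sqrt(O + O)/2 = -2 + sqrt(2*O)/2 = -2 + (sqrt(2)*sqrt(O))/2 = -2 + sqrt(2)*sqrt(O)/2)
n(s) = -s**2 - 3*s (n(s) = -((s**2 + 3*s) + 0) = -(s**2 + 3*s) = -s**2 - 3*s)
L(w) = 40 (L(w) = -(-1)*5*(3 + 5) = -(-1)*5*8 = -1*(-40) = 40)
L(1/c(-2))**2 = 40**2 = 1600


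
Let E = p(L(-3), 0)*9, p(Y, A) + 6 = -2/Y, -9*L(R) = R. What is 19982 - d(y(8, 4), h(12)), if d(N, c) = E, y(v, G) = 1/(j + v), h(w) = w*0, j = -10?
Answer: 20090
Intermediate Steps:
L(R) = -R/9
p(Y, A) = -6 - 2/Y
h(w) = 0
y(v, G) = 1/(-10 + v)
E = -108 (E = (-6 - 2/((-1/9*(-3))))*9 = (-6 - 2/1/3)*9 = (-6 - 2*3)*9 = (-6 - 6)*9 = -12*9 = -108)
d(N, c) = -108
19982 - d(y(8, 4), h(12)) = 19982 - 1*(-108) = 19982 + 108 = 20090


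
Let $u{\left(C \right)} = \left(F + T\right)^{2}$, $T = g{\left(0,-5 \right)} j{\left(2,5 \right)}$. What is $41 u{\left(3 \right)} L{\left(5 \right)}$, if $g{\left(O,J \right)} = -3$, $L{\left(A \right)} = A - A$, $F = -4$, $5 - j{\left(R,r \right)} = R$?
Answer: $0$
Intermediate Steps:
$j{\left(R,r \right)} = 5 - R$
$L{\left(A \right)} = 0$
$T = -9$ ($T = - 3 \left(5 - 2\right) = \left(-3\right) 3 = -9$)
$u{\left(C \right)} = 169$ ($u{\left(C \right)} = \left(-4 - 9\right)^{2} = \left(-13\right)^{2} = 169$)
$41 u{\left(3 \right)} L{\left(5 \right)} = 41 \cdot 169 \cdot 0 = 6929 \cdot 0 = 0$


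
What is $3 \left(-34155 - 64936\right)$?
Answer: $-297273$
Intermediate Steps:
$3 \left(-34155 - 64936\right) = 3 \left(-99091\right) = -297273$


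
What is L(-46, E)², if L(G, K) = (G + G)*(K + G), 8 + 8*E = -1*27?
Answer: 85914361/4 ≈ 2.1479e+7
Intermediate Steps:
E = -35/8 (E = -1 + (-1*27)/8 = -1 + (⅛)*(-27) = -1 - 27/8 = -35/8 ≈ -4.3750)
L(G, K) = 2*G*(G + K) (L(G, K) = (2*G)*(G + K) = 2*G*(G + K))
L(-46, E)² = (2*(-46)*(-46 - 35/8))² = (2*(-46)*(-403/8))² = (9269/2)² = 85914361/4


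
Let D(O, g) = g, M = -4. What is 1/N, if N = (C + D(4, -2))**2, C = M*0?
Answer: 1/4 ≈ 0.25000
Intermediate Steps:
C = 0 (C = -4*0 = 0)
N = 4 (N = (0 - 2)**2 = (-2)**2 = 4)
1/N = 1/4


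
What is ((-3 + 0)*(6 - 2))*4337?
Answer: -52044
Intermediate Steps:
((-3 + 0)*(6 - 2))*4337 = -3*4*4337 = -12*4337 = -52044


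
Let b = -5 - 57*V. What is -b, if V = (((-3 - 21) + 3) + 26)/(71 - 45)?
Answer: 415/26 ≈ 15.962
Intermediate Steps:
V = 5/26 (V = ((-24 + 3) + 26)/26 = (-21 + 26)*(1/26) = 5*(1/26) = 5/26 ≈ 0.19231)
b = -415/26 (b = -5 - 57*5/26 = -5 - 285/26 = -415/26 ≈ -15.962)
-b = -1*(-415/26) = 415/26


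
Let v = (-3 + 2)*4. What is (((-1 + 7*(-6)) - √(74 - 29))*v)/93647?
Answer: 172/93647 + 12*√5/93647 ≈ 0.0021232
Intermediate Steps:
v = -4 (v = -1*4 = -4)
(((-1 + 7*(-6)) - √(74 - 29))*v)/93647 = (((-1 + 7*(-6)) - √(74 - 29))*(-4))/93647 = (((-1 - 42) - √45)*(-4))*(1/93647) = ((-43 - 3*√5)*(-4))*(1/93647) = (172 + 12*√5)*(1/93647) = 172/93647 + 12*√5/93647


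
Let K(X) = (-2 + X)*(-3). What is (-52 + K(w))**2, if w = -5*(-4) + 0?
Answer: 11236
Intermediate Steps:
w = 20 (w = 20 + 0 = 20)
K(X) = 6 - 3*X
(-52 + K(w))**2 = (-52 + (6 - 3*20))**2 = (-52 + (6 - 60))**2 = (-52 - 54)**2 = (-106)**2 = 11236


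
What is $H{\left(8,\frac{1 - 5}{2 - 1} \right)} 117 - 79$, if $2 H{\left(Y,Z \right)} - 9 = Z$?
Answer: $\frac{427}{2} \approx 213.5$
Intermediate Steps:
$H{\left(Y,Z \right)} = \frac{9}{2} + \frac{Z}{2}$
$H{\left(8,\frac{1 - 5}{2 - 1} \right)} 117 - 79 = \left(\frac{9}{2} + \frac{\left(1 - 5\right) \frac{1}{2 - 1}}{2}\right) 117 - 79 = \left(\frac{9}{2} + \frac{\left(-4\right) 1^{-1}}{2}\right) 117 - 79 = \left(\frac{9}{2} + \frac{\left(-4\right) 1}{2}\right) 117 - 79 = \left(\frac{9}{2} + \frac{1}{2} \left(-4\right)\right) 117 - 79 = \left(\frac{9}{2} - 2\right) 117 - 79 = \frac{5}{2} \cdot 117 - 79 = \frac{585}{2} - 79 = \frac{427}{2}$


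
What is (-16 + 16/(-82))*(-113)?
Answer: 75032/41 ≈ 1830.0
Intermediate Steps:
(-16 + 16/(-82))*(-113) = (-16 + 16*(-1/82))*(-113) = (-16 - 8/41)*(-113) = -664/41*(-113) = 75032/41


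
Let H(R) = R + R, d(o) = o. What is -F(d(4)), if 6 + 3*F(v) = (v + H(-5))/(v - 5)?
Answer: 0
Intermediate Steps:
H(R) = 2*R
F(v) = -2 + (-10 + v)/(3*(-5 + v)) (F(v) = -2 + ((v + 2*(-5))/(v - 5))/3 = -2 + ((v - 10)/(-5 + v))/3 = -2 + ((-10 + v)/(-5 + v))/3 = -2 + (-10 + v)/(3*(-5 + v)))
-F(d(4)) = -5*(4 - 1*4)/(3*(-5 + 4)) = -5*(4 - 4)/(3*(-1)) = -5*(-1)*0/3 = -1*0 = 0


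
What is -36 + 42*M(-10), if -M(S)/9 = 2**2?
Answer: -1548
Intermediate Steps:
M(S) = -36 (M(S) = -9*2**2 = -9*4 = -36)
-36 + 42*M(-10) = -36 + 42*(-36) = -36 - 1512 = -1548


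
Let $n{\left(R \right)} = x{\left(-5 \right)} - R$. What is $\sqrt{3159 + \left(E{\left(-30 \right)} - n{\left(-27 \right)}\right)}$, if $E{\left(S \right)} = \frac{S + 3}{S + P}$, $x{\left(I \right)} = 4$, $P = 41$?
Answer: $\frac{\sqrt{378191}}{11} \approx 55.907$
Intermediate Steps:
$E{\left(S \right)} = \frac{3 + S}{41 + S}$ ($E{\left(S \right)} = \frac{S + 3}{S + 41} = \frac{3 + S}{41 + S}$)
$n{\left(R \right)} = 4 - R$
$\sqrt{3159 + \left(E{\left(-30 \right)} - n{\left(-27 \right)}\right)} = \sqrt{3159 - \left(4 + 27 - \frac{3 - 30}{41 - 30}\right)} = \sqrt{3159 + \left(\frac{1}{11} \left(-27\right) - \left(4 + 27\right)\right)} = \sqrt{3159 + \left(\frac{1}{11} \left(-27\right) - 31\right)} = \sqrt{3159 - \frac{368}{11}} = \sqrt{\frac{34381}{11}} = \frac{\sqrt{378191}}{11}$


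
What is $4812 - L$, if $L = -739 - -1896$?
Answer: $3655$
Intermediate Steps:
$L = 1157$ ($L = -739 + 1896 = 1157$)
$4812 - L = 4812 - 1157 = 3655$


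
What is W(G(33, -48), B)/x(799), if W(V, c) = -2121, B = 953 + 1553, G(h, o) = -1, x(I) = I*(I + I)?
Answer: -2121/1276802 ≈ -0.0016612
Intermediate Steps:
x(I) = 2*I² (x(I) = I*(2*I) = 2*I²)
B = 2506
W(G(33, -48), B)/x(799) = -2121/(2*799²) = -2121/(2*638401) = -2121/1276802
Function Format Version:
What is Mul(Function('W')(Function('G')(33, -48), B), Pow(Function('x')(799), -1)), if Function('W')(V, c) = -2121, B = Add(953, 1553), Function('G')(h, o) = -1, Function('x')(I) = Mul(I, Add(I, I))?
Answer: Rational(-2121, 1276802) ≈ -0.0016612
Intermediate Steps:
Function('x')(I) = Mul(2, Pow(I, 2)) (Function('x')(I) = Mul(I, Mul(2, I)) = Mul(2, Pow(I, 2)))
B = 2506
Mul(Function('W')(Function('G')(33, -48), B), Pow(Function('x')(799), -1)) = Mul(-2121, Pow(Mul(2, Pow(799, 2)), -1)) = Mul(-2121, Pow(Mul(2, 638401), -1)) = Mul(-2121, Pow(1276802, -1)) = Mul(-2121, Rational(1, 1276802)) = Rational(-2121, 1276802)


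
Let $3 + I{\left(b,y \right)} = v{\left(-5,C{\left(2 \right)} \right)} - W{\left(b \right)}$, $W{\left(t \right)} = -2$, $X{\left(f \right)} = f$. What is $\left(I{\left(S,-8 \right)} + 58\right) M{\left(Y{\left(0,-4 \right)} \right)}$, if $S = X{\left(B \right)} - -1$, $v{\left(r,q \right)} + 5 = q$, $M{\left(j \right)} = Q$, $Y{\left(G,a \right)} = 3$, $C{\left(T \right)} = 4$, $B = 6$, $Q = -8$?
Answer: $-448$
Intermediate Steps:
$M{\left(j \right)} = -8$
$v{\left(r,q \right)} = -5 + q$
$S = 7$ ($S = 6 - -1 = 6 + 1 = 7$)
$I{\left(b,y \right)} = -2$ ($I{\left(b,y \right)} = -3 + \left(\left(-5 + 4\right) - -2\right) = -3 + \left(-1 + 2\right) = -3 + 1 = -2$)
$\left(I{\left(S,-8 \right)} + 58\right) M{\left(Y{\left(0,-4 \right)} \right)} = \left(-2 + 58\right) \left(-8\right) = 56 \left(-8\right) = -448$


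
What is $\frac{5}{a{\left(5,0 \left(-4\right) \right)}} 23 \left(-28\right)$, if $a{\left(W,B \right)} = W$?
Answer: $-644$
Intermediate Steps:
$\frac{5}{a{\left(5,0 \left(-4\right) \right)}} 23 \left(-28\right) = \frac{5}{5} \cdot 23 \left(-28\right) = 5 \cdot \frac{1}{5} \cdot 23 \left(-28\right) = 1 \cdot 23 \left(-28\right) = 23 \left(-28\right) = -644$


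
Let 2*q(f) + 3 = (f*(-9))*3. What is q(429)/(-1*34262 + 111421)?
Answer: -5793/77159 ≈ -0.075079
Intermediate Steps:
q(f) = -3/2 - 27*f/2 (q(f) = -3/2 + ((f*(-9))*3)/2 = -3/2 + (-9*f*3)/2 = -3/2 + (-27*f)/2 = -3/2 - 27*f/2)
q(429)/(-1*34262 + 111421) = (-3/2 - 27/2*429)/(-1*34262 + 111421) = (-3/2 - 11583/2)/(-34262 + 111421) = -5793/77159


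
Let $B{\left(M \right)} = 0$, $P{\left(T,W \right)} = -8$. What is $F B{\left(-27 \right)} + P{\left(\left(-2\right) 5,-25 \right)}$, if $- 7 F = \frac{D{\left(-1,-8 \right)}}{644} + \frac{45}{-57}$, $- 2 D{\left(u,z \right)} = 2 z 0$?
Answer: $-8$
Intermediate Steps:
$D{\left(u,z \right)} = 0$ ($D{\left(u,z \right)} = - \frac{2 z 0}{2} = \left(- \frac{1}{2}\right) 0 = 0$)
$F = \frac{15}{133}$ ($F = - \frac{\frac{0}{644} + \frac{45}{-57}}{7} = - \frac{0 \cdot \frac{1}{644} + 45 \left(- \frac{1}{57}\right)}{7} = - \frac{0 - \frac{15}{19}}{7} = \left(- \frac{1}{7}\right) \left(- \frac{15}{19}\right) = \frac{15}{133} \approx 0.11278$)
$F B{\left(-27 \right)} + P{\left(\left(-2\right) 5,-25 \right)} = \frac{15}{133} \cdot 0 - 8 = 0 - 8 = -8$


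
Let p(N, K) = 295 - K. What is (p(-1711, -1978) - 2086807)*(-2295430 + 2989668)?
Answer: -1447162715092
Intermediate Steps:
(p(-1711, -1978) - 2086807)*(-2295430 + 2989668) = ((295 - 1*(-1978)) - 2086807)*(-2295430 + 2989668) = ((295 + 1978) - 2086807)*694238 = (2273 - 2086807)*694238 = -2084534*694238 = -1447162715092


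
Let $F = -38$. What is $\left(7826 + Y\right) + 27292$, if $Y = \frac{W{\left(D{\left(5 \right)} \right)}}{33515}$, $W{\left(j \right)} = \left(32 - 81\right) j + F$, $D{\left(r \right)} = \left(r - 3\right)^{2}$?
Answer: $\frac{1176979536}{33515} \approx 35118.0$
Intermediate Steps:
$D{\left(r \right)} = \left(-3 + r\right)^{2}$
$W{\left(j \right)} = -38 - 49 j$ ($W{\left(j \right)} = \left(32 - 81\right) j - 38 = - 49 j - 38 = -38 - 49 j$)
$Y = - \frac{234}{33515}$ ($Y = \frac{-38 - 49 \left(-3 + 5\right)^{2}}{33515} = \left(-38 - 49 \cdot 2^{2}\right) \frac{1}{33515} = \left(-38 - 196\right) \frac{1}{33515} = \left(-234\right) \frac{1}{33515} = - \frac{234}{33515} \approx -0.0069819$)
$\left(7826 + Y\right) + 27292 = \left(7826 - \frac{234}{33515}\right) + 27292 = \frac{262288156}{33515} + 27292 = \frac{1176979536}{33515}$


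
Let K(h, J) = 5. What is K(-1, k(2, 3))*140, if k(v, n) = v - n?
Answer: 700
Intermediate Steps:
K(-1, k(2, 3))*140 = 5*140 = 700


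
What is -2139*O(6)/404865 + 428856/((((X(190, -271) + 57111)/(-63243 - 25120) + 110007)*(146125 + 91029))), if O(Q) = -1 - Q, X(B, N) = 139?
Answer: 53788008400456051/1453763885359166955 ≈ 0.036999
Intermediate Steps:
-2139*O(6)/404865 + 428856/((((X(190, -271) + 57111)/(-63243 - 25120) + 110007)*(146125 + 91029))) = -2139*(-1 - 1*6)/404865 + 428856/((((139 + 57111)/(-63243 - 25120) + 110007)*(146125 + 91029))) = -2139*(-1 - 6)*(1/404865) + 428856/(((57250/(-88363) + 110007)*237154)) = -2139*(-7)*(1/404865) + 428856/(((57250*(-1/88363) + 110007)*237154)) = 14973*(1/404865) + 428856/(((-57250/88363 + 110007)*237154)) = 4991/134955 + 428856/(((9720491291/88363)*237154)) = 4991/134955 + 428856/(2305253391625814/88363) = 4991/134955 + 428856*(88363/2305253391625814) = 4991/134955 + 177079452/10772212110401 = 53788008400456051/1453763885359166955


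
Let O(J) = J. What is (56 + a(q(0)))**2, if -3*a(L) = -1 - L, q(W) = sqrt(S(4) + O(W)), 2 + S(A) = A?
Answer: (169 + sqrt(2))**2/9 ≈ 3226.8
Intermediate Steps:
S(A) = -2 + A
q(W) = sqrt(2 + W) (q(W) = sqrt((-2 + 4) + W) = sqrt(2 + W))
a(L) = 1/3 + L/3 (a(L) = -(-1 - L)/3 = 1/3 + L/3)
(56 + a(q(0)))**2 = (56 + (1/3 + sqrt(2 + 0)/3))**2 = (56 + (1/3 + sqrt(2)/3))**2 = (169/3 + sqrt(2)/3)**2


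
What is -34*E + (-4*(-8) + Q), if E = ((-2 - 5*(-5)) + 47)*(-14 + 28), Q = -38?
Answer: -33326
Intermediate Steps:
E = 980 (E = ((-2 + 25) + 47)*14 = (23 + 47)*14 = 70*14 = 980)
-34*E + (-4*(-8) + Q) = -34*980 + (-4*(-8) - 38) = -33320 + (32 - 38) = -33320 - 6 = -33326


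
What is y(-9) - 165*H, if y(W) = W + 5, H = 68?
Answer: -11224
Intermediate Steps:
y(W) = 5 + W
y(-9) - 165*H = (5 - 9) - 165*68 = -4 - 11220 = -11224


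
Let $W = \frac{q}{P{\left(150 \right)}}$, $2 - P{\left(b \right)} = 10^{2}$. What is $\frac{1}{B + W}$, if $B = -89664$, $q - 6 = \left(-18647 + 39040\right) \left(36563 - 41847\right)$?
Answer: $\frac{49}{49484767} \approx 9.902 \cdot 10^{-7}$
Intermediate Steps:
$P{\left(b \right)} = -98$ ($P{\left(b \right)} = 2 - 10^{2} = 2 - 100 = -98$)
$q = -107756606$ ($q = 6 + \left(-18647 + 39040\right) \left(36563 - 41847\right) = 6 + 20393 \left(-5284\right) = 6 - 107756612 = -107756606$)
$W = \frac{53878303}{49}$ ($W = - \frac{107756606}{-98} = \left(-107756606\right) \left(- \frac{1}{98}\right) = \frac{53878303}{49} \approx 1.0996 \cdot 10^{6}$)
$\frac{1}{B + W} = \frac{1}{-89664 + \frac{53878303}{49}} = \frac{1}{\frac{49484767}{49}} = \frac{49}{49484767}$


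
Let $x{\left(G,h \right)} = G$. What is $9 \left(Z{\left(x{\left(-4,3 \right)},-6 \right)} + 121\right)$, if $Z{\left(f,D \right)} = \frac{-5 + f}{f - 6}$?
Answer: $\frac{10971}{10} \approx 1097.1$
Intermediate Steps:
$Z{\left(f,D \right)} = \frac{-5 + f}{-6 + f}$
$9 \left(Z{\left(x{\left(-4,3 \right)},-6 \right)} + 121\right) = 9 \left(\frac{-5 - 4}{-6 - 4} + 121\right) = 9 \left(\frac{1}{-10} \left(-9\right) + 121\right) = 9 \left(\left(- \frac{1}{10}\right) \left(-9\right) + 121\right) = 9 \left(\frac{9}{10} + 121\right) = 9 \cdot \frac{1219}{10} = \frac{10971}{10}$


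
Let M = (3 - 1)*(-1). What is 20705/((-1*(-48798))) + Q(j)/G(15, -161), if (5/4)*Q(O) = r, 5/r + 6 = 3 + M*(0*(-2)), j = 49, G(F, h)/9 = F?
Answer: 910037/2195910 ≈ 0.41442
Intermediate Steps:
G(F, h) = 9*F
M = -2 (M = 2*(-1) = -2)
r = -5/3 (r = 5/(-6 + (3 - 0*(-2))) = 5/(-6 + (3 - 2*0)) = 5/(-6 + (3 + 0)) = 5/(-6 + 3) = 5/(-3) = 5*(-1/3) = -5/3 ≈ -1.6667)
Q(O) = -4/3 (Q(O) = (4/5)*(-5/3) = -4/3)
20705/((-1*(-48798))) + Q(j)/G(15, -161) = 20705/((-1*(-48798))) - 4/(3*(9*15)) = 20705/48798 - 4/3/135 = 20705*(1/48798) - 4/3*1/135 = 20705/48798 - 4/405 = 910037/2195910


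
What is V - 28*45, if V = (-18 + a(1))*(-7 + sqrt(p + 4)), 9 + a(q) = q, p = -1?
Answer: -1078 - 26*sqrt(3) ≈ -1123.0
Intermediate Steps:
a(q) = -9 + q
V = 182 - 26*sqrt(3) (V = (-18 + (-9 + 1))*(-7 + sqrt(-1 + 4)) = (-18 - 8)*(-7 + sqrt(3)) = -26*(-7 + sqrt(3)) = 182 - 26*sqrt(3) ≈ 136.97)
V - 28*45 = (182 - 26*sqrt(3)) - 28*45 = (182 - 26*sqrt(3)) - 1260 = -1078 - 26*sqrt(3)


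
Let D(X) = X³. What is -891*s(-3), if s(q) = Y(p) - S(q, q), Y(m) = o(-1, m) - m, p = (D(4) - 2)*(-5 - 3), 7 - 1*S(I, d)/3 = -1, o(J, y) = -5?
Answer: -416097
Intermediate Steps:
S(I, d) = 24 (S(I, d) = 21 - 3*(-1) = 21 + 3 = 24)
p = -496 (p = (4³ - 2)*(-5 - 3) = (64 - 2)*(-8) = 62*(-8) = -496)
Y(m) = -5 - m
s(q) = 467 (s(q) = (-5 - 1*(-496)) - 1*24 = (-5 + 496) - 24 = 491 - 24 = 467)
-891*s(-3) = -891*467 = -416097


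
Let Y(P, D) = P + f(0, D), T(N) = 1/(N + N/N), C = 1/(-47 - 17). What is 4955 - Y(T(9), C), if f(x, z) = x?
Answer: 49549/10 ≈ 4954.9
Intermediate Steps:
C = -1/64 (C = 1/(-64) = -1/64 ≈ -0.015625)
T(N) = 1/(1 + N) (T(N) = 1/(N + 1) = 1/(1 + N))
Y(P, D) = P (Y(P, D) = P + 0 = P)
4955 - Y(T(9), C) = 4955 - 1/(1 + 9) = 4955 - 1/10 = 4955 - 1*⅒ = 4955 - ⅒ = 49549/10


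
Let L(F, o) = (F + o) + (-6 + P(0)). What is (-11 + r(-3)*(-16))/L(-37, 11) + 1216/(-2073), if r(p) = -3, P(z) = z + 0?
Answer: -115613/66336 ≈ -1.7428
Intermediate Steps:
P(z) = z
L(F, o) = -6 + F + o (L(F, o) = (F + o) + (-6 + 0) = (F + o) - 6 = -6 + F + o)
(-11 + r(-3)*(-16))/L(-37, 11) + 1216/(-2073) = (-11 - 3*(-16))/(-6 - 37 + 11) + 1216/(-2073) = (-11 + 48)/(-32) + 1216*(-1/2073) = 37*(-1/32) - 1216/2073 = -37/32 - 1216/2073 = -115613/66336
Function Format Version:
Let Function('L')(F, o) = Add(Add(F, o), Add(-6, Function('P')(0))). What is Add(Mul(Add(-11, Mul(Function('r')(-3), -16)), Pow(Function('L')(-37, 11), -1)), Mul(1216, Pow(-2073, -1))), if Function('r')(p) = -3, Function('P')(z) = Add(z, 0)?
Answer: Rational(-115613, 66336) ≈ -1.7428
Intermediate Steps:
Function('P')(z) = z
Function('L')(F, o) = Add(-6, F, o) (Function('L')(F, o) = Add(Add(F, o), Add(-6, 0)) = Add(Add(F, o), -6) = Add(-6, F, o))
Add(Mul(Add(-11, Mul(Function('r')(-3), -16)), Pow(Function('L')(-37, 11), -1)), Mul(1216, Pow(-2073, -1))) = Add(Mul(Add(-11, Mul(-3, -16)), Pow(Add(-6, -37, 11), -1)), Mul(1216, Pow(-2073, -1))) = Add(Mul(Add(-11, 48), Pow(-32, -1)), Mul(1216, Rational(-1, 2073))) = Add(Mul(37, Rational(-1, 32)), Rational(-1216, 2073)) = Add(Rational(-37, 32), Rational(-1216, 2073)) = Rational(-115613, 66336)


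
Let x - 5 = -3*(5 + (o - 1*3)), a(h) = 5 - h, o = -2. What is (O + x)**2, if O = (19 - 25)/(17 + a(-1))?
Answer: 11881/529 ≈ 22.459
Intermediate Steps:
x = 5 (x = 5 - 3*(5 + (-2 - 1*3)) = 5 - 3*(5 + (-2 - 3)) = 5 - 3*(5 - 5) = 5 - 3*0 = 5 + 0 = 5)
O = -6/23 (O = (19 - 25)/(17 + (5 - 1*(-1))) = -6/(17 + (5 + 1)) = -6/(17 + 6) = -6/23 ≈ -0.26087)
(O + x)**2 = (-6/23 + 5)**2 = (109/23)**2 = 11881/529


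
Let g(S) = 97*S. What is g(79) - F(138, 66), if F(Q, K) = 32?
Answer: 7631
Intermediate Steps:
g(79) - F(138, 66) = 97*79 - 1*32 = 7663 - 32 = 7631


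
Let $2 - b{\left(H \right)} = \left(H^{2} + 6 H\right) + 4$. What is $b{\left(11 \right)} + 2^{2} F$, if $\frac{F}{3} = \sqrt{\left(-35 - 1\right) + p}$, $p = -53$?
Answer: $-189 + 12 i \sqrt{89} \approx -189.0 + 113.21 i$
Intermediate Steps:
$b{\left(H \right)} = -2 - H^{2} - 6 H$ ($b{\left(H \right)} = 2 - \left(\left(H^{2} + 6 H\right) + 4\right) = 2 - \left(4 + H^{2} + 6 H\right) = -2 - H^{2} - 6 H$)
$F = 3 i \sqrt{89}$ ($F = 3 \sqrt{\left(-35 - 1\right) - 53} = 3 \sqrt{-36 - 53} = 3 \sqrt{-89} = 3 i \sqrt{89} \approx 28.302 i$)
$b{\left(11 \right)} + 2^{2} F = \left(-2 - 11^{2} - 66\right) + 2^{2} \cdot 3 i \sqrt{89} = \left(-2 - 121 - 66\right) + 4 \cdot 3 i \sqrt{89} = \left(-2 - 121 - 66\right) + 12 i \sqrt{89} = -189 + 12 i \sqrt{89}$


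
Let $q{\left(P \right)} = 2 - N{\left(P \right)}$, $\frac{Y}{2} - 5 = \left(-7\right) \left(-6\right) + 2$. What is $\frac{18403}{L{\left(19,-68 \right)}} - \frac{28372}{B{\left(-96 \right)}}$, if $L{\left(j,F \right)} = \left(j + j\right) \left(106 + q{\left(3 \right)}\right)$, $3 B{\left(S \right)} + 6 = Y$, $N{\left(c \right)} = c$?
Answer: $- \frac{12068563}{13110} \approx -920.56$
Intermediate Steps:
$Y = 98$ ($Y = 10 + 2 \left(\left(-7\right) \left(-6\right) + 2\right) = 10 + 2 \left(42 + 2\right) = 10 + 2 \cdot 44 = 10 + 88 = 98$)
$q{\left(P \right)} = 2 - P$
$B{\left(S \right)} = \frac{92}{3}$ ($B{\left(S \right)} = -2 + \frac{1}{3} \cdot 98 = -2 + \frac{98}{3} = \frac{92}{3}$)
$L{\left(j,F \right)} = 210 j$ ($L{\left(j,F \right)} = \left(j + j\right) \left(106 + \left(2 - 3\right)\right) = 2 j \left(106 + \left(2 - 3\right)\right) = 2 j \left(106 - 1\right) = 2 j 105 = 210 j$)
$\frac{18403}{L{\left(19,-68 \right)}} - \frac{28372}{B{\left(-96 \right)}} = \frac{18403}{210 \cdot 19} - \frac{28372}{\frac{92}{3}} = \frac{18403}{3990} - \frac{21279}{23} = 18403 \cdot \frac{1}{3990} - \frac{21279}{23} = \frac{2629}{570} - \frac{21279}{23} = - \frac{12068563}{13110}$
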